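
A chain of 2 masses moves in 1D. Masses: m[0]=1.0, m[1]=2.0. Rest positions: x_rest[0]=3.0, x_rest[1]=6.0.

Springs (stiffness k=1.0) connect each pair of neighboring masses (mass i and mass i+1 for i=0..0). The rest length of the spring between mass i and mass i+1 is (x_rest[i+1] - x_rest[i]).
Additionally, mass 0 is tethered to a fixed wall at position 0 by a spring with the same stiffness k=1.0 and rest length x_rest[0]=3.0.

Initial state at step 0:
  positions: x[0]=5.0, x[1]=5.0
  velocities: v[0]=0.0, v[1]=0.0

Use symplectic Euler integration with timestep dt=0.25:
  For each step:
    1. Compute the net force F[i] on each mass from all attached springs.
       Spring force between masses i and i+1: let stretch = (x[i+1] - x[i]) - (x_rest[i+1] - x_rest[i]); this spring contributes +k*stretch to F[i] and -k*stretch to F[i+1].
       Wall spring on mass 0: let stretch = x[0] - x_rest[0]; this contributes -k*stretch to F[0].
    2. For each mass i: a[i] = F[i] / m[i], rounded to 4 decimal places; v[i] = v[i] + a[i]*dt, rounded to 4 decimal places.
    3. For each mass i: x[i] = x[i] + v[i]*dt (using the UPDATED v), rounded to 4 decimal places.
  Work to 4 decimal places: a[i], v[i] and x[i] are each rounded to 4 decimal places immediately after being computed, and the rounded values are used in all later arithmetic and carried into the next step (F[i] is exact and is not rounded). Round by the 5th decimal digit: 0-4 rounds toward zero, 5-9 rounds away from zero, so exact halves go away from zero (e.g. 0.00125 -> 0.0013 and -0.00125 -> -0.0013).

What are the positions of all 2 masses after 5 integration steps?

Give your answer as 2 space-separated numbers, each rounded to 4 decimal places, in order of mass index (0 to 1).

Answer: 1.7134 6.0102

Derivation:
Step 0: x=[5.0000 5.0000] v=[0.0000 0.0000]
Step 1: x=[4.6875 5.0938] v=[-1.2500 0.3750]
Step 2: x=[4.1074 5.2686] v=[-2.3203 0.6992]
Step 3: x=[3.3432 5.5009] v=[-3.0569 0.9291]
Step 4: x=[2.5049 5.7595] v=[-3.3533 1.0344]
Step 5: x=[1.7134 6.0102] v=[-3.1659 1.0026]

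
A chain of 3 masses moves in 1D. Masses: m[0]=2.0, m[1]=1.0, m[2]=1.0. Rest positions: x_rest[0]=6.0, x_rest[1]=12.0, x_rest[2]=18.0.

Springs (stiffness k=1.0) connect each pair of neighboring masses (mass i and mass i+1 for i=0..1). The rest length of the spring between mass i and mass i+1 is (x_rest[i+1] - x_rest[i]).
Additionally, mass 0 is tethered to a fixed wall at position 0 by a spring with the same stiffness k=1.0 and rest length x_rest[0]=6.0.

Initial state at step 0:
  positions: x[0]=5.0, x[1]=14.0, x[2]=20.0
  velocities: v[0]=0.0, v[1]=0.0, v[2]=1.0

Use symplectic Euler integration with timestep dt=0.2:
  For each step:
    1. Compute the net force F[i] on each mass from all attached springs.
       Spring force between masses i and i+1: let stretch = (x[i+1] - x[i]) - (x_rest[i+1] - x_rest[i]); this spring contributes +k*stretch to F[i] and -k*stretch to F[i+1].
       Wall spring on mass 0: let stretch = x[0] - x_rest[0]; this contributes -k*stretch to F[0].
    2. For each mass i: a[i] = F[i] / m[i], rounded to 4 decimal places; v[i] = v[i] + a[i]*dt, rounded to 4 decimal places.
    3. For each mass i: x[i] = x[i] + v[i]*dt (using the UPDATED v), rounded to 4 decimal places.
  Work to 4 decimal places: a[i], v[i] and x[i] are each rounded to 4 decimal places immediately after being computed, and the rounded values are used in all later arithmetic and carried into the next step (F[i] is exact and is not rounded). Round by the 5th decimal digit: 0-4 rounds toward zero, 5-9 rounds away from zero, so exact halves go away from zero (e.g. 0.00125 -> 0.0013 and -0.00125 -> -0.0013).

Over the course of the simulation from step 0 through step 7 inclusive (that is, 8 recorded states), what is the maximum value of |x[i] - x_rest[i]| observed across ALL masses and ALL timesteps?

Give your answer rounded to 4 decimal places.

Answer: 2.7039

Derivation:
Step 0: x=[5.0000 14.0000 20.0000] v=[0.0000 0.0000 1.0000]
Step 1: x=[5.0800 13.8800 20.2000] v=[0.4000 -0.6000 1.0000]
Step 2: x=[5.2344 13.6608 20.3872] v=[0.7720 -1.0960 0.9360]
Step 3: x=[5.4526 13.3736 20.5453] v=[1.0912 -1.4360 0.7907]
Step 4: x=[5.7202 13.0564 20.6566] v=[1.3380 -1.5859 0.5564]
Step 5: x=[6.0201 12.7498 20.7039] v=[1.4996 -1.5331 0.2364]
Step 6: x=[6.3342 12.4922 20.6730] v=[1.5706 -1.2882 -0.1544]
Step 7: x=[6.6448 12.3155 20.5549] v=[1.5530 -0.8836 -0.5906]
Max displacement = 2.7039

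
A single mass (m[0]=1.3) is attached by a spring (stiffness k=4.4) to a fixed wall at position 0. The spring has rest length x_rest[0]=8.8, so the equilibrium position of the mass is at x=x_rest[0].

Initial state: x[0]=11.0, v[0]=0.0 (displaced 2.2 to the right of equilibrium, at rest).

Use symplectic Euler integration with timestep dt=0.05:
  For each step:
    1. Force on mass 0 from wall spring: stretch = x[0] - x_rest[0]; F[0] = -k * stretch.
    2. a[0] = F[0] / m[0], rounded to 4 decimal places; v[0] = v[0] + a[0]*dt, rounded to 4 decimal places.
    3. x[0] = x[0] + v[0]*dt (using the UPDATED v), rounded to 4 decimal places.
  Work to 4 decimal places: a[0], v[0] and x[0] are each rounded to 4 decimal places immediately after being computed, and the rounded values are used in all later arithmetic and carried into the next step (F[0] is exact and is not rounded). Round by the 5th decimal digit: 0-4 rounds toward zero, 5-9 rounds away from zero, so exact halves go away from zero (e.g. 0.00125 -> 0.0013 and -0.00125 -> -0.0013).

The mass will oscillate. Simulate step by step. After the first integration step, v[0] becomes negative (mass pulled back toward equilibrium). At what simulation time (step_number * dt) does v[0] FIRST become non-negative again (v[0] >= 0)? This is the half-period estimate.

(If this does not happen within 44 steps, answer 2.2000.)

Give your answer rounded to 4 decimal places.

Answer: 1.7500

Derivation:
Step 0: x=[11.0000] v=[0.0000]
Step 1: x=[10.9814] v=[-0.3723]
Step 2: x=[10.9443] v=[-0.7415]
Step 3: x=[10.8891] v=[-1.1044]
Step 4: x=[10.8162] v=[-1.4579]
Step 5: x=[10.7262] v=[-1.7991]
Step 6: x=[10.6199] v=[-2.1251]
Step 7: x=[10.4982] v=[-2.4331]
Step 8: x=[10.3622] v=[-2.7205]
Step 9: x=[10.2130] v=[-2.9849]
Step 10: x=[10.0518] v=[-3.2240]
Step 11: x=[9.8800] v=[-3.4358]
Step 12: x=[9.6991] v=[-3.6186]
Step 13: x=[9.5106] v=[-3.7708]
Step 14: x=[9.3160] v=[-3.8911]
Step 15: x=[9.1171] v=[-3.9784]
Step 16: x=[8.9155] v=[-4.0321]
Step 17: x=[8.7129] v=[-4.0516]
Step 18: x=[8.5111] v=[-4.0369]
Step 19: x=[8.3117] v=[-3.9880]
Step 20: x=[8.1164] v=[-3.9054]
Step 21: x=[7.9269] v=[-3.7897]
Step 22: x=[7.7448] v=[-3.6419]
Step 23: x=[7.5716] v=[-3.4633]
Step 24: x=[7.4088] v=[-3.2554]
Step 25: x=[7.2578] v=[-3.0200]
Step 26: x=[7.1199] v=[-2.7590]
Step 27: x=[6.9962] v=[-2.4747]
Step 28: x=[6.8877] v=[-2.1694]
Step 29: x=[6.7954] v=[-1.8458]
Step 30: x=[6.7201] v=[-1.5066]
Step 31: x=[6.6624] v=[-1.1546]
Step 32: x=[6.6228] v=[-0.7929]
Step 33: x=[6.6016] v=[-0.4245]
Step 34: x=[6.5990] v=[-0.0525]
Step 35: x=[6.6150] v=[0.3200]
First v>=0 after going negative at step 35, time=1.7500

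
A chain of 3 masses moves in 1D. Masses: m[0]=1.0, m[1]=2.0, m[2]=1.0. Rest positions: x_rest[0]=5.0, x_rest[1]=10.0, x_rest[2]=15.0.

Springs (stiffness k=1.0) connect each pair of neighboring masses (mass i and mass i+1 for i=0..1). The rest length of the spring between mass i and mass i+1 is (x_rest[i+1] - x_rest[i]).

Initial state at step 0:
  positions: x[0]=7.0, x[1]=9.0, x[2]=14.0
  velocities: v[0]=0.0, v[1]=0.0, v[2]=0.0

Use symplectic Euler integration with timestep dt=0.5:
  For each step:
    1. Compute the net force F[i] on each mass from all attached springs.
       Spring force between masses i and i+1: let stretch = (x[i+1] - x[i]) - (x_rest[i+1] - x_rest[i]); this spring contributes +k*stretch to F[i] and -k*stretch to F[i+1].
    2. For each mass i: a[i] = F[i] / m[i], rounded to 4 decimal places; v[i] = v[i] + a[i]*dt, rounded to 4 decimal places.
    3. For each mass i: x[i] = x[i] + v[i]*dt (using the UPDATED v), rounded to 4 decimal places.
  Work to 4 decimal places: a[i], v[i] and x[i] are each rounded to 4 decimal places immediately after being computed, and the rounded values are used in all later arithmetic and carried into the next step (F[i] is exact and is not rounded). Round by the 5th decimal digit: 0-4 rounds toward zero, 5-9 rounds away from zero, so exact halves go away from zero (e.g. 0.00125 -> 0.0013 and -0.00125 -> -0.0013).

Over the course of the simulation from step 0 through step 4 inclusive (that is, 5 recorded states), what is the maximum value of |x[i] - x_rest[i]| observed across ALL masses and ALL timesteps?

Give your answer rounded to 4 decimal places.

Answer: 2.0488

Derivation:
Step 0: x=[7.0000 9.0000 14.0000] v=[0.0000 0.0000 0.0000]
Step 1: x=[6.2500 9.3750 14.0000] v=[-1.5000 0.7500 0.0000]
Step 2: x=[5.0313 9.9375 14.0938] v=[-2.4375 1.1250 0.1875]
Step 3: x=[3.7891 10.4063 14.3985] v=[-2.4844 0.9375 0.6094]
Step 4: x=[2.9512 10.5470 14.9552] v=[-1.6758 0.2813 1.1133]
Max displacement = 2.0488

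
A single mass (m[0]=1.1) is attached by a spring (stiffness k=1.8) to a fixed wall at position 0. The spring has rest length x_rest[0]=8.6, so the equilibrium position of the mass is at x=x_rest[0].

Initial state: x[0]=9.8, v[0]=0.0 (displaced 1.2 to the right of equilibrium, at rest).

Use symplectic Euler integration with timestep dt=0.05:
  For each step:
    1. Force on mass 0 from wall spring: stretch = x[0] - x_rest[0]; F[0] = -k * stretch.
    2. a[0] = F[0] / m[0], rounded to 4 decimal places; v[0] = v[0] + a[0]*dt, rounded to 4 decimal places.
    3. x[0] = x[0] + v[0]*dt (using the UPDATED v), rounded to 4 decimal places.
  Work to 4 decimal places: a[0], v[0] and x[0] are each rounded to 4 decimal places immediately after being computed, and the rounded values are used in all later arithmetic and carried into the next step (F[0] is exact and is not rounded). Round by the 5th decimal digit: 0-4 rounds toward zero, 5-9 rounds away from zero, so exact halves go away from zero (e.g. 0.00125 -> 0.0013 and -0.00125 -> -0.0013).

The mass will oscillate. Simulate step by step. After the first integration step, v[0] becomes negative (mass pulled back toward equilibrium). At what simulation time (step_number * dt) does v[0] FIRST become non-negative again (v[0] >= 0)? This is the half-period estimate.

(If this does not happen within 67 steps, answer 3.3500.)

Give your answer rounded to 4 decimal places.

Answer: 2.5000

Derivation:
Step 0: x=[9.8000] v=[0.0000]
Step 1: x=[9.7951] v=[-0.0982]
Step 2: x=[9.7853] v=[-0.1960]
Step 3: x=[9.7707] v=[-0.2930]
Step 4: x=[9.7513] v=[-0.3888]
Step 5: x=[9.7272] v=[-0.4830]
Step 6: x=[9.6984] v=[-0.5752]
Step 7: x=[9.6651] v=[-0.6651]
Step 8: x=[9.6275] v=[-0.7522]
Step 9: x=[9.5857] v=[-0.8363]
Step 10: x=[9.5399] v=[-0.9170]
Step 11: x=[9.4902] v=[-0.9939]
Step 12: x=[9.4369] v=[-1.0667]
Step 13: x=[9.3801] v=[-1.1352]
Step 14: x=[9.3202] v=[-1.1990]
Step 15: x=[9.2573] v=[-1.2579]
Step 16: x=[9.1917] v=[-1.3117]
Step 17: x=[9.1237] v=[-1.3601]
Step 18: x=[9.0536] v=[-1.4030]
Step 19: x=[8.9816] v=[-1.4401]
Step 20: x=[8.9080] v=[-1.4713]
Step 21: x=[8.8332] v=[-1.4965]
Step 22: x=[8.7574] v=[-1.5156]
Step 23: x=[8.6810] v=[-1.5285]
Step 24: x=[8.6042] v=[-1.5351]
Step 25: x=[8.5274] v=[-1.5354]
Step 26: x=[8.4509] v=[-1.5295]
Step 27: x=[8.3750] v=[-1.5173]
Step 28: x=[8.3001] v=[-1.4989]
Step 29: x=[8.2264] v=[-1.4744]
Step 30: x=[8.1542] v=[-1.4438]
Step 31: x=[8.0838] v=[-1.4073]
Step 32: x=[8.0155] v=[-1.3651]
Step 33: x=[7.9496] v=[-1.3173]
Step 34: x=[7.8864] v=[-1.2641]
Step 35: x=[7.8261] v=[-1.2057]
Step 36: x=[7.7690] v=[-1.1424]
Step 37: x=[7.7153] v=[-1.0744]
Step 38: x=[7.6652] v=[-1.0020]
Step 39: x=[7.6189] v=[-0.9255]
Step 40: x=[7.5766] v=[-0.8452]
Step 41: x=[7.5385] v=[-0.7615]
Step 42: x=[7.5048] v=[-0.6747]
Step 43: x=[7.4755] v=[-0.5851]
Step 44: x=[7.4508] v=[-0.4931]
Step 45: x=[7.4308] v=[-0.3991]
Step 46: x=[7.4156] v=[-0.3034]
Step 47: x=[7.4053] v=[-0.2065]
Step 48: x=[7.3999] v=[-0.1088]
Step 49: x=[7.3994] v=[-0.0106]
Step 50: x=[7.4038] v=[0.0876]
First v>=0 after going negative at step 50, time=2.5000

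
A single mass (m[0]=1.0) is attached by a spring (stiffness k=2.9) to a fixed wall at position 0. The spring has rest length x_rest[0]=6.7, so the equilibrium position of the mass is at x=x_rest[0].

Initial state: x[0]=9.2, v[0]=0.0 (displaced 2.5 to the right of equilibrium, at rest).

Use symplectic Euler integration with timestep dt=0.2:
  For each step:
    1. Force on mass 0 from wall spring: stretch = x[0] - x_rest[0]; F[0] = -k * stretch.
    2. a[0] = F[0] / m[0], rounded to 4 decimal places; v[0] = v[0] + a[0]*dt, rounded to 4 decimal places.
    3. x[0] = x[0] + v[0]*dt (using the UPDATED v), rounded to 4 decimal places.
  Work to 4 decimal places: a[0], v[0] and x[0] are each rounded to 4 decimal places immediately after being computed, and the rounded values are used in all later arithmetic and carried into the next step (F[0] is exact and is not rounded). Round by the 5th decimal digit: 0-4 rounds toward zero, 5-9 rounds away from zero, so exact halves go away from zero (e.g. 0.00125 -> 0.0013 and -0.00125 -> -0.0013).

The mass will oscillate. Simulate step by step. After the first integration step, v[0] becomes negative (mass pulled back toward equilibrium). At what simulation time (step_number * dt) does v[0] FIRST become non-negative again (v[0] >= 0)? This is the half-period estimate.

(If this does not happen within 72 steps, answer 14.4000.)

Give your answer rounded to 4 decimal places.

Step 0: x=[9.2000] v=[0.0000]
Step 1: x=[8.9100] v=[-1.4500]
Step 2: x=[8.3636] v=[-2.7318]
Step 3: x=[7.6243] v=[-3.6967]
Step 4: x=[6.7777] v=[-4.2328]
Step 5: x=[5.9221] v=[-4.2779]
Step 6: x=[5.1568] v=[-3.8267]
Step 7: x=[4.5705] v=[-2.9316]
Step 8: x=[4.2312] v=[-1.6965]
Step 9: x=[4.1783] v=[-0.2646]
Step 10: x=[4.4179] v=[1.1980]
First v>=0 after going negative at step 10, time=2.0000

Answer: 2.0000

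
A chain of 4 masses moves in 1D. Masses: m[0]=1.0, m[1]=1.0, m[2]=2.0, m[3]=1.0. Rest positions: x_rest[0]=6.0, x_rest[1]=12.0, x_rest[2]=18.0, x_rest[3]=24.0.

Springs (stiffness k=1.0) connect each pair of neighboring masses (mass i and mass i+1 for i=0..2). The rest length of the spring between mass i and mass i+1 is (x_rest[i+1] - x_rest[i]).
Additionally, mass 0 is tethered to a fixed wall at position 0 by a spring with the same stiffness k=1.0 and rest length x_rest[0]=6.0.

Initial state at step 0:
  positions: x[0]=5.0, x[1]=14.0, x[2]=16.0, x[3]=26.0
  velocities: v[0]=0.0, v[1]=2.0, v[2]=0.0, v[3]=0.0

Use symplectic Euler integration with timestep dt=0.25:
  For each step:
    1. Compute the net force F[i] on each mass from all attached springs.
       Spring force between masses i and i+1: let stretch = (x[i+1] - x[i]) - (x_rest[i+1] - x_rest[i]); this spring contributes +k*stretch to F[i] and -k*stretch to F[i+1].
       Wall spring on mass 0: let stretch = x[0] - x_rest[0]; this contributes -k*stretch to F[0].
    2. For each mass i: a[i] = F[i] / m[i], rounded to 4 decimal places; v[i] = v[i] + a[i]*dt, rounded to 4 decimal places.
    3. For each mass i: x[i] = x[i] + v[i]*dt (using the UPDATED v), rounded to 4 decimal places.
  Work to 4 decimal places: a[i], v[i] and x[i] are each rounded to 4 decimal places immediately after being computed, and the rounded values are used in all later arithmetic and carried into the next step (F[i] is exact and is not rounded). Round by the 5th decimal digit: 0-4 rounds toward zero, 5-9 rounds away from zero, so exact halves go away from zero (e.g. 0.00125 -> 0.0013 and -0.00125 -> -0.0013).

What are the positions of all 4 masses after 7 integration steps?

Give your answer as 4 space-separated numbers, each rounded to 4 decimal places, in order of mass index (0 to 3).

Step 0: x=[5.0000 14.0000 16.0000 26.0000] v=[0.0000 2.0000 0.0000 0.0000]
Step 1: x=[5.2500 14.0625 16.2500 25.7500] v=[1.0000 0.2500 1.0000 -1.0000]
Step 2: x=[5.7227 13.7109 16.7285 25.2813] v=[1.8906 -1.4063 1.9141 -1.8750]
Step 3: x=[6.3370 13.0487 17.3800 24.6530] v=[2.4570 -2.6490 2.6060 -2.5132]
Step 4: x=[6.9747 12.2377 18.1234 23.9451] v=[2.5507 -3.2441 2.9737 -2.8315]
Step 5: x=[7.5054 11.4656 18.8648 23.2484] v=[2.1228 -3.0884 2.9657 -2.7869]
Step 6: x=[7.8145 10.9084 19.5120 22.6527] v=[1.2365 -2.2287 2.5888 -2.3828]
Step 7: x=[7.8286 10.6956 19.9885 22.2357] v=[0.0564 -0.8513 1.9059 -1.6680]

Answer: 7.8286 10.6956 19.9885 22.2357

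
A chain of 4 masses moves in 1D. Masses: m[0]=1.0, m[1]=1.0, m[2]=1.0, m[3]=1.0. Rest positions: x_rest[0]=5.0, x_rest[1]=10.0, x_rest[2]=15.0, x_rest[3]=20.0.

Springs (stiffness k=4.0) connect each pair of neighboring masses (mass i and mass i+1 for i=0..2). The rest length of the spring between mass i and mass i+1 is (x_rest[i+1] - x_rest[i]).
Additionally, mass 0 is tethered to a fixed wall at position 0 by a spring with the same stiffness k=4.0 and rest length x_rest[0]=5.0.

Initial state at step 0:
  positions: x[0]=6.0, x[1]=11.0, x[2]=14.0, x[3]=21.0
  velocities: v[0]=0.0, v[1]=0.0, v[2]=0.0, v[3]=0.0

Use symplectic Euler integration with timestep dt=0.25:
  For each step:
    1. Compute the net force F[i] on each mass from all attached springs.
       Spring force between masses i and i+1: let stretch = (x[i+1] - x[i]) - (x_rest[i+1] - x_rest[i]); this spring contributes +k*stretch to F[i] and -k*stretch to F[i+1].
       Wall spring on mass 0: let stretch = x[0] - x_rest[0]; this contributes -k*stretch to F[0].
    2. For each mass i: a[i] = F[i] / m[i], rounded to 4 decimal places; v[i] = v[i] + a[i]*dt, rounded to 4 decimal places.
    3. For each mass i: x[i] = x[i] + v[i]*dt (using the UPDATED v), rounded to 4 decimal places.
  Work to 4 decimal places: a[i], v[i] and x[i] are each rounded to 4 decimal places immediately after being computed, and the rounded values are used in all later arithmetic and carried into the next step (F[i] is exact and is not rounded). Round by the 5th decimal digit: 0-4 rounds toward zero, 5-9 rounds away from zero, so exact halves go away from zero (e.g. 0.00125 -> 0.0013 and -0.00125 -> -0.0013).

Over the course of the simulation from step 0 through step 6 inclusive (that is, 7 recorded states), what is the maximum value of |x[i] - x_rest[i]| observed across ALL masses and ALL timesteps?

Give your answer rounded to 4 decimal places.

Step 0: x=[6.0000 11.0000 14.0000 21.0000] v=[0.0000 0.0000 0.0000 0.0000]
Step 1: x=[5.7500 10.5000 15.0000 20.5000] v=[-1.0000 -2.0000 4.0000 -2.0000]
Step 2: x=[5.2500 9.9375 16.2500 19.8750] v=[-2.0000 -2.2500 5.0000 -2.5000]
Step 3: x=[4.6094 9.7813 16.8281 19.5938] v=[-2.5625 -0.6250 2.3125 -1.1250]
Step 4: x=[4.1094 10.0938 16.3360 19.8711] v=[-2.0000 1.2499 -1.9686 1.1093]
Step 5: x=[4.0782 10.4707 15.1671 20.5147] v=[-0.1250 1.5077 -4.6757 2.5742]
Step 6: x=[4.6255 10.4236 14.1610 21.0714] v=[2.1893 -0.1884 -4.0245 2.2266]
Max displacement = 1.8281

Answer: 1.8281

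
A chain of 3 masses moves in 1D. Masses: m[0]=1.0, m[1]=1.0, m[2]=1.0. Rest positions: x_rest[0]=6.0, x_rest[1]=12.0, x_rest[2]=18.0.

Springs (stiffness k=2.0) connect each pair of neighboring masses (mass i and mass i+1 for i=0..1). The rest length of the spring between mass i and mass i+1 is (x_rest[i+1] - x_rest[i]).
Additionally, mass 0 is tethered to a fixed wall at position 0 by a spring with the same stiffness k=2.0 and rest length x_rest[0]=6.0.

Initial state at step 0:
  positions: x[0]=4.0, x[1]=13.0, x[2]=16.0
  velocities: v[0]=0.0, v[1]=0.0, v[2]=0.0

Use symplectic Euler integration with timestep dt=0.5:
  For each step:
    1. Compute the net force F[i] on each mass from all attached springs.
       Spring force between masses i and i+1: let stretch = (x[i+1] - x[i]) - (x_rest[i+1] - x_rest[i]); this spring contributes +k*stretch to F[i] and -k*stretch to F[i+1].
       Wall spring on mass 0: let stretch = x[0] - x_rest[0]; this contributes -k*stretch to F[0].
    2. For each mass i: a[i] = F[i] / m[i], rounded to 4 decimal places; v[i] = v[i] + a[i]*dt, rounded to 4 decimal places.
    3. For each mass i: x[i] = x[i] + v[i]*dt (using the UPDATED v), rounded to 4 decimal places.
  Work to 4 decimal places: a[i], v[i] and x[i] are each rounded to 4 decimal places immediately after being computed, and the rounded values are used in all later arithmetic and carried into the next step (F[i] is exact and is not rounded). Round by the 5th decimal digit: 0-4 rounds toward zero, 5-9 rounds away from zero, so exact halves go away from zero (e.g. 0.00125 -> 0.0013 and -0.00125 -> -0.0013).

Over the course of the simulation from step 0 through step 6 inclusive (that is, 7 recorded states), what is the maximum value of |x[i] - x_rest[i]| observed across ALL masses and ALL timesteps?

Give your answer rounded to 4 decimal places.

Step 0: x=[4.0000 13.0000 16.0000] v=[0.0000 0.0000 0.0000]
Step 1: x=[6.5000 10.0000 17.5000] v=[5.0000 -6.0000 3.0000]
Step 2: x=[7.5000 9.0000 18.2500] v=[2.0000 -2.0000 1.5000]
Step 3: x=[5.5000 11.8750 17.3750] v=[-4.0000 5.7500 -1.7500]
Step 4: x=[3.9375 14.3125 16.7500] v=[-3.1250 4.8750 -1.2500]
Step 5: x=[5.5938 12.7813 17.9063] v=[3.3125 -3.0625 2.3125]
Step 6: x=[8.0469 10.2188 19.5001] v=[4.9062 -5.1250 3.1875]
Max displacement = 3.0000

Answer: 3.0000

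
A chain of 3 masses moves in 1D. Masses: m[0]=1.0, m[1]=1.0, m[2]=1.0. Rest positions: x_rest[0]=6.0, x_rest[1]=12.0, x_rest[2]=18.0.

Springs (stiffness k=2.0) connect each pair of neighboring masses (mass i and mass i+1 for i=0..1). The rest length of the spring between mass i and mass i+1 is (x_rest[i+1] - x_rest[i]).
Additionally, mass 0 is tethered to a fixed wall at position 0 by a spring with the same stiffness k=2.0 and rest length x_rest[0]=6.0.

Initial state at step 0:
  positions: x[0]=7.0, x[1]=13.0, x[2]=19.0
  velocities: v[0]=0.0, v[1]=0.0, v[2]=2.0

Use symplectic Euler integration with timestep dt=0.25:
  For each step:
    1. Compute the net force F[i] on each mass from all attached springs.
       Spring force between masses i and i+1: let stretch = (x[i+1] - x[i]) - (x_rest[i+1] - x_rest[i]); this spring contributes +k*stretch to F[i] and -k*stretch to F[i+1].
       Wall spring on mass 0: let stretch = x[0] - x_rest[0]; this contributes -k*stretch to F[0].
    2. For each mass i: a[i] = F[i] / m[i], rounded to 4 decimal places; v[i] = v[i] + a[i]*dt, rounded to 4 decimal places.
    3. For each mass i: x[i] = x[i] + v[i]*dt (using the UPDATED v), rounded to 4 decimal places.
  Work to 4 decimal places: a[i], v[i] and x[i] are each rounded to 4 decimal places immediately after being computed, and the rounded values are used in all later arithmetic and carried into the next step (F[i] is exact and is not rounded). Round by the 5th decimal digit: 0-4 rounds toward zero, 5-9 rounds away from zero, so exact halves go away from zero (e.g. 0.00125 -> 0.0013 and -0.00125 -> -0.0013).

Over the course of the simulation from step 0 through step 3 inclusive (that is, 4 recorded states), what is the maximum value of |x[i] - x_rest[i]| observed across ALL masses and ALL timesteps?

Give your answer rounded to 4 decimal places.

Step 0: x=[7.0000 13.0000 19.0000] v=[0.0000 0.0000 2.0000]
Step 1: x=[6.8750 13.0000 19.5000] v=[-0.5000 0.0000 2.0000]
Step 2: x=[6.6563 13.0469 19.9375] v=[-0.8750 0.1875 1.7500]
Step 3: x=[6.4043 13.1563 20.2637] v=[-1.0079 0.4375 1.3047]
Max displacement = 2.2637

Answer: 2.2637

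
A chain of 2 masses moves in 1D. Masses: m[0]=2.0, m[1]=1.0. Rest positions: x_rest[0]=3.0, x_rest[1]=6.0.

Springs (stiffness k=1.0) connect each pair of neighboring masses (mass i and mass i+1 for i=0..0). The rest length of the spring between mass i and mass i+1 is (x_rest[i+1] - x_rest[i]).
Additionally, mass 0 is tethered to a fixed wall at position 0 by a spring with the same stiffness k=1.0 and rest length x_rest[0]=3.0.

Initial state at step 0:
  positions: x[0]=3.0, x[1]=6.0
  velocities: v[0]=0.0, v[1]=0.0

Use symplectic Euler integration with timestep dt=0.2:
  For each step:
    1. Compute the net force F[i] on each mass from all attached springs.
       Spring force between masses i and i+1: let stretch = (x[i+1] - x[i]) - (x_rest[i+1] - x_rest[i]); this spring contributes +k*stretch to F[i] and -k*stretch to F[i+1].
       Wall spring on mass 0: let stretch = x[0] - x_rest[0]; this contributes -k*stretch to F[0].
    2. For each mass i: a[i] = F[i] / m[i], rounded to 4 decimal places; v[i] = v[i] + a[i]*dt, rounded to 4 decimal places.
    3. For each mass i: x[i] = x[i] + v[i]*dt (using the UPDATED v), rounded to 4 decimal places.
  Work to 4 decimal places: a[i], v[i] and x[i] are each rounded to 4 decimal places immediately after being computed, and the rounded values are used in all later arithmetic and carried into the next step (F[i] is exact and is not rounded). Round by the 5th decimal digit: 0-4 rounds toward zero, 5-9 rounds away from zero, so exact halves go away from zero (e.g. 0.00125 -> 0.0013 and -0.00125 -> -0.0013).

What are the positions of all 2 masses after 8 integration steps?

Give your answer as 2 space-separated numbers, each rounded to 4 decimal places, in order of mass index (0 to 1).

Answer: 3.0000 6.0000

Derivation:
Step 0: x=[3.0000 6.0000] v=[0.0000 0.0000]
Step 1: x=[3.0000 6.0000] v=[0.0000 0.0000]
Step 2: x=[3.0000 6.0000] v=[0.0000 0.0000]
Step 3: x=[3.0000 6.0000] v=[0.0000 0.0000]
Step 4: x=[3.0000 6.0000] v=[0.0000 0.0000]
Step 5: x=[3.0000 6.0000] v=[0.0000 0.0000]
Step 6: x=[3.0000 6.0000] v=[0.0000 0.0000]
Step 7: x=[3.0000 6.0000] v=[0.0000 0.0000]
Step 8: x=[3.0000 6.0000] v=[0.0000 0.0000]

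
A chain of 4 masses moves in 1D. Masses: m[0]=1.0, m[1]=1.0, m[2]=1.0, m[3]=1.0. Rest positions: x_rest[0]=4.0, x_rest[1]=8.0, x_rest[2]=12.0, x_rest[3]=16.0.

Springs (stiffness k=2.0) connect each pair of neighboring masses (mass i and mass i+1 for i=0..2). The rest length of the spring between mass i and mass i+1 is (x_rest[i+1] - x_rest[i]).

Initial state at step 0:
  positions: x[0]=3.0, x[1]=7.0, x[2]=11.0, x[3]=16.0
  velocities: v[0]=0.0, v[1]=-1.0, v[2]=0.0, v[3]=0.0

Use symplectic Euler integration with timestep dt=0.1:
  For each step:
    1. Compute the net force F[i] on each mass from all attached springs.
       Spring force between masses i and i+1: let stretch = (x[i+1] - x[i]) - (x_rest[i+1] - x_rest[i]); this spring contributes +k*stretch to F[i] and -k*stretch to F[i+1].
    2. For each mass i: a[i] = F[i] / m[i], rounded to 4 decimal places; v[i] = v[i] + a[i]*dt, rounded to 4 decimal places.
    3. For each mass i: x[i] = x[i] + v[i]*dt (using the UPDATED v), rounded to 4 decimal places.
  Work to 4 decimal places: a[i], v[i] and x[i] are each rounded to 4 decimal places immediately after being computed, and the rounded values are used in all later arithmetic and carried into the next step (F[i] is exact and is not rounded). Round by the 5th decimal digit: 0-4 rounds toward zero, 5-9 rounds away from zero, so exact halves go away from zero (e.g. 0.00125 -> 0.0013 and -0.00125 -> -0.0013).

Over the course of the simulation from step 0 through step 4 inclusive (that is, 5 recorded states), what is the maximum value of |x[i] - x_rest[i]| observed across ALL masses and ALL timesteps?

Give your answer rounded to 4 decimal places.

Answer: 1.3557

Derivation:
Step 0: x=[3.0000 7.0000 11.0000 16.0000] v=[0.0000 -1.0000 0.0000 0.0000]
Step 1: x=[3.0000 6.9000 11.0200 15.9800] v=[0.0000 -1.0000 0.2000 -0.2000]
Step 2: x=[2.9980 6.8044 11.0568 15.9408] v=[-0.0200 -0.9560 0.3680 -0.3920]
Step 3: x=[2.9921 6.7177 11.1062 15.8839] v=[-0.0587 -0.8668 0.4943 -0.5688]
Step 4: x=[2.9807 6.6443 11.1634 15.8115] v=[-0.1136 -0.7342 0.5721 -0.7243]
Max displacement = 1.3557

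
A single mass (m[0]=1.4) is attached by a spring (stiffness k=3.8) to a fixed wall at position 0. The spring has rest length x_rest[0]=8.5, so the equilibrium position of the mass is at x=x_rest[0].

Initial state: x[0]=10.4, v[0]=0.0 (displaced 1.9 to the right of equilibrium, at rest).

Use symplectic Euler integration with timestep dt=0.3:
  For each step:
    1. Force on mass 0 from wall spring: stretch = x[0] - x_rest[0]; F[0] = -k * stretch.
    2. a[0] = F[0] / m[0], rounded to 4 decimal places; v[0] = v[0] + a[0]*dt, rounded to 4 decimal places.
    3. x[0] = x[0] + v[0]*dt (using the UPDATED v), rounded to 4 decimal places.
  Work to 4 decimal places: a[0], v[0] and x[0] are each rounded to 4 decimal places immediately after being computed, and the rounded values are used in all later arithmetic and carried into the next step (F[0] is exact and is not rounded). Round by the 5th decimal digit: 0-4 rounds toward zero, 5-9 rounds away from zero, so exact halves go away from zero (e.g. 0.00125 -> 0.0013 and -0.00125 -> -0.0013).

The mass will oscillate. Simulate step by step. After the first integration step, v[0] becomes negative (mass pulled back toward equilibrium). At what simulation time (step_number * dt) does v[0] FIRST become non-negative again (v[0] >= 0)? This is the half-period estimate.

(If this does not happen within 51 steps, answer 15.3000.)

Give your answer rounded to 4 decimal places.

Answer: 2.1000

Derivation:
Step 0: x=[10.4000] v=[0.0000]
Step 1: x=[9.9359] v=[-1.5471]
Step 2: x=[9.1210] v=[-2.7163]
Step 3: x=[8.1544] v=[-3.2220]
Step 4: x=[7.2722] v=[-2.9406]
Step 5: x=[6.6900] v=[-1.9408]
Step 6: x=[6.5499] v=[-0.4669]
Step 7: x=[6.8862] v=[1.1210]
First v>=0 after going negative at step 7, time=2.1000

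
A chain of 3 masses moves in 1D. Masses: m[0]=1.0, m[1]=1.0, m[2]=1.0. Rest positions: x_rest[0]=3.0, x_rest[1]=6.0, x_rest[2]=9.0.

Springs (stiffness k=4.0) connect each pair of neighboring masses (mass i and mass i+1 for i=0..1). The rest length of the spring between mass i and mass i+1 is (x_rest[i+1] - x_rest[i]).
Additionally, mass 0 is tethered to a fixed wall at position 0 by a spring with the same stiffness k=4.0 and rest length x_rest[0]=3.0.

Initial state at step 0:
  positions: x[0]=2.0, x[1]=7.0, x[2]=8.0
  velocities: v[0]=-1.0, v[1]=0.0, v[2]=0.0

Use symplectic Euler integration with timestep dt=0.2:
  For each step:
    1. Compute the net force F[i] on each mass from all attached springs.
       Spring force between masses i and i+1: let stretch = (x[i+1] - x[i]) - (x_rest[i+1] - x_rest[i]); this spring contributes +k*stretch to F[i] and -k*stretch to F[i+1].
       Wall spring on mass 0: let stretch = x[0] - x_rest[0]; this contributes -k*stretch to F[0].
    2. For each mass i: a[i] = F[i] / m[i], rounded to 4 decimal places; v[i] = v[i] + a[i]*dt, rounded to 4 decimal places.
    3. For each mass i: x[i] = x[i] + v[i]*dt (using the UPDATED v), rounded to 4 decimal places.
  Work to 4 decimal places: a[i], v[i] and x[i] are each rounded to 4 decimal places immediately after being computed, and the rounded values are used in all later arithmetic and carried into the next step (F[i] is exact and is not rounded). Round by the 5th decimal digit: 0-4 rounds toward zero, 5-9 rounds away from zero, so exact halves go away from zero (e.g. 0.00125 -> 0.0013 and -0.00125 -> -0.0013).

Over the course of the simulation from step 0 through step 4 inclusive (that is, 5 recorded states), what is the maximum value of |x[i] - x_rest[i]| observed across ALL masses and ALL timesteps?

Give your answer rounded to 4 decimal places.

Answer: 1.7317

Derivation:
Step 0: x=[2.0000 7.0000 8.0000] v=[-1.0000 0.0000 0.0000]
Step 1: x=[2.2800 6.3600 8.3200] v=[1.4000 -3.2000 1.6000]
Step 2: x=[2.8480 5.3808 8.8064] v=[2.8400 -4.8960 2.4320]
Step 3: x=[3.3656 4.5444 9.2247] v=[2.5878 -4.1818 2.0915]
Step 4: x=[3.5333 4.2683 9.3742] v=[0.8384 -1.3806 0.7473]
Max displacement = 1.7317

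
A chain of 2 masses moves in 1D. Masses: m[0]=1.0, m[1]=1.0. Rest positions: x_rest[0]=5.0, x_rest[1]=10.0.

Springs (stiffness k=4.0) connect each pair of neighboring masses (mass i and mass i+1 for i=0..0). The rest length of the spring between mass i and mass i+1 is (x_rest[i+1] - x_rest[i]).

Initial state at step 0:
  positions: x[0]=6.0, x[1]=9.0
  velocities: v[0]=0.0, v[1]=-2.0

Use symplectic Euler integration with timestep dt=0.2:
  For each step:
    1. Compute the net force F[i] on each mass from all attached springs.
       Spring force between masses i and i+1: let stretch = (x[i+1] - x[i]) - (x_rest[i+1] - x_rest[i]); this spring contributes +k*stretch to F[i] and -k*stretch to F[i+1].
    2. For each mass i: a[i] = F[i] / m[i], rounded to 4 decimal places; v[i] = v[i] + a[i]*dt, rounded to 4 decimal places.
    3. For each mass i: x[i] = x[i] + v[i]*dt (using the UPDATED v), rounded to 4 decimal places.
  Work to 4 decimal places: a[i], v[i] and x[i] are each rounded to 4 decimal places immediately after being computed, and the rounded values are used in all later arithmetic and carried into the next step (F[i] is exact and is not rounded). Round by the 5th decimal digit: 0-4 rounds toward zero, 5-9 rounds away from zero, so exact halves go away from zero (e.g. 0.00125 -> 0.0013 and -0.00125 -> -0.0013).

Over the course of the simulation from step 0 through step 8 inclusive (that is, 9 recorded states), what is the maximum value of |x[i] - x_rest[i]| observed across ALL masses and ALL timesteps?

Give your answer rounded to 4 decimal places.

Answer: 2.1772

Derivation:
Step 0: x=[6.0000 9.0000] v=[0.0000 -2.0000]
Step 1: x=[5.6800 8.9200] v=[-1.6000 -0.4000]
Step 2: x=[5.0784 9.1216] v=[-3.0080 1.0080]
Step 3: x=[4.3237 9.4763] v=[-3.7734 1.7734]
Step 4: x=[3.5934 9.8066] v=[-3.6513 1.6513]
Step 5: x=[3.0573 9.9427] v=[-2.6807 0.6807]
Step 6: x=[2.8228 9.7772] v=[-1.1724 -0.8276]
Step 7: x=[2.9010 9.2990] v=[0.3911 -2.3911]
Step 8: x=[3.2029 8.5971] v=[1.5095 -3.5095]
Max displacement = 2.1772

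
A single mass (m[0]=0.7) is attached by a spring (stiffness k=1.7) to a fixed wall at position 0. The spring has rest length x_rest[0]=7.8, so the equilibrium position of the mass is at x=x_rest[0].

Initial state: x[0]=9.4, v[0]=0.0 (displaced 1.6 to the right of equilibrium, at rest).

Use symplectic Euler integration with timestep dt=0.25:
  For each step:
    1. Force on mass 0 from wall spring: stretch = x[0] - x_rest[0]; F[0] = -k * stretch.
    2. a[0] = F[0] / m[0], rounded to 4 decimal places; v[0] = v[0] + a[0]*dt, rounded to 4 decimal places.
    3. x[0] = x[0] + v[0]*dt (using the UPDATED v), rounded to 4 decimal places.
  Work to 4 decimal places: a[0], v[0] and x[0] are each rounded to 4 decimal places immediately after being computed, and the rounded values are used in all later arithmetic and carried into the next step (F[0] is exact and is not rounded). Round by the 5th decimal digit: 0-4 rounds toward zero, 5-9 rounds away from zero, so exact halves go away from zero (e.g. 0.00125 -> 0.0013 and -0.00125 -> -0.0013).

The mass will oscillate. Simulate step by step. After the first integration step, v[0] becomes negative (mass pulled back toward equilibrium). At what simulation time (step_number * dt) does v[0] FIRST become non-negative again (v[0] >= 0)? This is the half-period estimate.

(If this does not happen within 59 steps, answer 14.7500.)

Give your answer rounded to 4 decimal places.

Answer: 2.2500

Derivation:
Step 0: x=[9.4000] v=[0.0000]
Step 1: x=[9.1572] v=[-0.9714]
Step 2: x=[8.7084] v=[-1.7954]
Step 3: x=[8.1217] v=[-2.3469]
Step 4: x=[7.4862] v=[-2.5422]
Step 5: x=[6.8983] v=[-2.3517]
Step 6: x=[6.4472] v=[-1.8043]
Step 7: x=[6.2015] v=[-0.9830]
Step 8: x=[6.1984] v=[-0.0125]
Step 9: x=[6.4384] v=[0.9599]
First v>=0 after going negative at step 9, time=2.2500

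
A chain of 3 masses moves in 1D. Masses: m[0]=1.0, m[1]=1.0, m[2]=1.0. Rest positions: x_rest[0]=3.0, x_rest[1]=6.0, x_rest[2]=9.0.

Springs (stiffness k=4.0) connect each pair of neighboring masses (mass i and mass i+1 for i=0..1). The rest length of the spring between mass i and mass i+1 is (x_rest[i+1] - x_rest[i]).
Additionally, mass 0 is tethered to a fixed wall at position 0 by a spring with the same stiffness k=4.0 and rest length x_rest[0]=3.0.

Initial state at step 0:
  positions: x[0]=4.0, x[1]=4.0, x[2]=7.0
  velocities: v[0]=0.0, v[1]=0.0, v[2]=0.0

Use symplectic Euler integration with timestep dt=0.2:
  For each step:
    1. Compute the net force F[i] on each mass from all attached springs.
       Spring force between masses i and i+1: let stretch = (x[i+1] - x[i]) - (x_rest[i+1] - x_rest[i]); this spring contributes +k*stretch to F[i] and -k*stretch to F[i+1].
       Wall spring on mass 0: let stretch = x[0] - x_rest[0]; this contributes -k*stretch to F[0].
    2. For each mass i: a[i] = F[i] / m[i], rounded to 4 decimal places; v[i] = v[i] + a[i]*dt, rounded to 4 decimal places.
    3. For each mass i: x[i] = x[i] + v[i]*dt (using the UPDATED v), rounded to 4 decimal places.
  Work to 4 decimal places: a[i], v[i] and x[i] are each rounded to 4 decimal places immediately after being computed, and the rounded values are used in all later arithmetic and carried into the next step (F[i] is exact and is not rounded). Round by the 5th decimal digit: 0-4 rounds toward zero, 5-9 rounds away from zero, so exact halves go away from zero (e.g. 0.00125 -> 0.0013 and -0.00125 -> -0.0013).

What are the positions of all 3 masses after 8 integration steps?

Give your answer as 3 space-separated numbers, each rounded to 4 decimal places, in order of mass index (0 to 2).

Answer: 3.4516 4.6328 9.7191

Derivation:
Step 0: x=[4.0000 4.0000 7.0000] v=[0.0000 0.0000 0.0000]
Step 1: x=[3.3600 4.4800 7.0000] v=[-3.2000 2.4000 0.0000]
Step 2: x=[2.3616 5.1840 7.0768] v=[-4.9920 3.5200 0.3840]
Step 3: x=[1.4369 5.7393 7.3308] v=[-4.6234 2.7763 1.2698]
Step 4: x=[0.9707 5.8608 7.8101] v=[-2.3310 0.6076 2.3966]
Step 5: x=[1.1316 5.5118 8.4575] v=[0.8045 -1.7450 3.2372]
Step 6: x=[1.8123 4.9333 9.1136] v=[3.4034 -2.8926 3.2806]
Step 7: x=[2.7024 4.5243 9.5809] v=[4.4504 -2.0452 2.3364]
Step 8: x=[3.4516 4.6328 9.7191] v=[3.7460 0.5426 0.6911]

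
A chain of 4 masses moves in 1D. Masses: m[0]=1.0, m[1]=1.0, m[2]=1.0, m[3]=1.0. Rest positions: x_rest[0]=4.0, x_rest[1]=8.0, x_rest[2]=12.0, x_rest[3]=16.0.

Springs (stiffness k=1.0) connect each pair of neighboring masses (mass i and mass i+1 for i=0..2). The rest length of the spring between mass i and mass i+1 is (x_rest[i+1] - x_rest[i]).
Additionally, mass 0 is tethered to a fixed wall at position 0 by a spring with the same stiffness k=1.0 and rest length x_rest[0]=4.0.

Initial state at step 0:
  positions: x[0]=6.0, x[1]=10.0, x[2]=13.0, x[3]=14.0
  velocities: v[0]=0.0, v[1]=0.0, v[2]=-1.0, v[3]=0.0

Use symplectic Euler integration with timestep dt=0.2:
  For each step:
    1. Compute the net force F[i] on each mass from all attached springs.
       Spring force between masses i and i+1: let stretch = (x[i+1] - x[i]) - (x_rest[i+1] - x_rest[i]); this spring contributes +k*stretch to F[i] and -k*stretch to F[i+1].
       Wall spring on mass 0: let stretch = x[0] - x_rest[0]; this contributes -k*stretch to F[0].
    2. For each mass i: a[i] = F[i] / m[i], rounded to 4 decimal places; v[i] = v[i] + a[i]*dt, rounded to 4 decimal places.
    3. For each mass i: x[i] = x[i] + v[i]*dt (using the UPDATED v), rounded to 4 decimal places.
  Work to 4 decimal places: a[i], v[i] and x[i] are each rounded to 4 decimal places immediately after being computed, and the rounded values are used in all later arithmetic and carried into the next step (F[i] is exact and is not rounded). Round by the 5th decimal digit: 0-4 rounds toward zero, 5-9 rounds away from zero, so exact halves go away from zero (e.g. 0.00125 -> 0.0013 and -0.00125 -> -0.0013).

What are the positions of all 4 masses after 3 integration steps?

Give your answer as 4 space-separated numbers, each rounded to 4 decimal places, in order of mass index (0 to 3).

Step 0: x=[6.0000 10.0000 13.0000 14.0000] v=[0.0000 0.0000 -1.0000 0.0000]
Step 1: x=[5.9200 9.9600 12.7200 14.1200] v=[-0.4000 -0.2000 -1.4000 0.6000]
Step 2: x=[5.7648 9.8688 12.3856 14.3440] v=[-0.7760 -0.4560 -1.6720 1.1200]
Step 3: x=[5.5432 9.7141 12.0289 14.6497] v=[-1.1082 -0.7734 -1.7837 1.5283]

Answer: 5.5432 9.7141 12.0289 14.6497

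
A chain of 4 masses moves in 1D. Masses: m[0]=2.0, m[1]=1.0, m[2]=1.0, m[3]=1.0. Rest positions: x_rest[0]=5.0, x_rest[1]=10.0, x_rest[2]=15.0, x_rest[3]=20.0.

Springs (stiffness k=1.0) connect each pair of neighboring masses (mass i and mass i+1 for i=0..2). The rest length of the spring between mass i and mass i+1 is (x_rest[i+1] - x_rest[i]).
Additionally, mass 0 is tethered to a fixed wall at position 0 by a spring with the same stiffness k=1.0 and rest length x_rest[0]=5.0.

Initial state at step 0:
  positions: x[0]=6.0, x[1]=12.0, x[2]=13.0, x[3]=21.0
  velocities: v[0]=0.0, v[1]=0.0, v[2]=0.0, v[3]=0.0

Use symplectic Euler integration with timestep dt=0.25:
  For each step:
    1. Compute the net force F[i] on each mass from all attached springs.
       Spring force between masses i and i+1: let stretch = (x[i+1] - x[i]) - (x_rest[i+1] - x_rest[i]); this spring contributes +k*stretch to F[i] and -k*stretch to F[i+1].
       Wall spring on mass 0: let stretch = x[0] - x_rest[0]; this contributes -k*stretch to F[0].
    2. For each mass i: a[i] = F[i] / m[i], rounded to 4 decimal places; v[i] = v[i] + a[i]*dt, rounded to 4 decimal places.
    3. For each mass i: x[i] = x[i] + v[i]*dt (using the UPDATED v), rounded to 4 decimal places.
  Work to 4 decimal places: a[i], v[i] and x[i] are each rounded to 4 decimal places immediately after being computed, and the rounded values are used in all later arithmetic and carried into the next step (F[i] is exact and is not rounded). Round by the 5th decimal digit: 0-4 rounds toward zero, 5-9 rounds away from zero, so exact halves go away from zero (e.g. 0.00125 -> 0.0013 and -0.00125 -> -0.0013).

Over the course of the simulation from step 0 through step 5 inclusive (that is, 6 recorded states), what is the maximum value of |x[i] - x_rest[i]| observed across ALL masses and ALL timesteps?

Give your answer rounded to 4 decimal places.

Step 0: x=[6.0000 12.0000 13.0000 21.0000] v=[0.0000 0.0000 0.0000 0.0000]
Step 1: x=[6.0000 11.6875 13.4375 20.8125] v=[0.0000 -1.2500 1.7500 -0.7500]
Step 2: x=[5.9902 11.1289 14.2266 20.4766] v=[-0.0391 -2.2344 3.1563 -1.3438]
Step 3: x=[5.9538 10.4427 15.2127 20.0625] v=[-0.1456 -2.7447 3.9444 -1.6563]
Step 4: x=[5.8716 9.7741 16.2038 19.6578] v=[-0.3287 -2.6744 3.9644 -1.6188]
Step 5: x=[5.7279 9.2635 17.0089 19.3497] v=[-0.5749 -2.0426 3.2205 -1.2323]
Max displacement = 2.0089

Answer: 2.0089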